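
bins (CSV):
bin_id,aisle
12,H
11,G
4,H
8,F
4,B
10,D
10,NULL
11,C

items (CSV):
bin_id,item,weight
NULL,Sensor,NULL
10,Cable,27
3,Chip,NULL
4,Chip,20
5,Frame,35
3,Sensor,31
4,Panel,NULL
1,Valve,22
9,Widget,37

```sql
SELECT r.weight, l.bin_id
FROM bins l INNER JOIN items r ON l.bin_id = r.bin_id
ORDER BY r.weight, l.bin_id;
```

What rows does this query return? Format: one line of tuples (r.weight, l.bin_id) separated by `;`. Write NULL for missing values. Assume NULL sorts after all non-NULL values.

(20, 4); (20, 4); (27, 10); (27, 10); (NULL, 4); (NULL, 4)

INNER JOIN keeps only pairs where the ON condition holds.
Matching on l.bin_id = r.bin_id. A NULL in a compared column never satisfies the condition.
Matched pairs: 6.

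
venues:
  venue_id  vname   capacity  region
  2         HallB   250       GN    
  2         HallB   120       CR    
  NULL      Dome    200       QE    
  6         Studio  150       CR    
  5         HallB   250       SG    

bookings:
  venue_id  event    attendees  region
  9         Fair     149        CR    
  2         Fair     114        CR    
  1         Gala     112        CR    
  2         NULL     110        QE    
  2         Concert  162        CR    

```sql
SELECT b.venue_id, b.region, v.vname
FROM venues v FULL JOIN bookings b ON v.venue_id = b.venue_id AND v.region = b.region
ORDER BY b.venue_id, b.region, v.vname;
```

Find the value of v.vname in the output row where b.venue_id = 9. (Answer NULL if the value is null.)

FULL OUTER JOIN keeps every row from both sides; unmatched rows get NULL for the other side's columns.
Matching on v.venue_id = b.venue_id AND v.region = b.region. A NULL in a compared column never satisfies the condition.
- v (venue_id=2, region=GN) has no partner → padded with NULL.
- v (venue_id=2, region=CR) pairs with 2 row(s) of b.
- v (venue_id=NULL, region=QE) has no partner → padded with NULL.
- v (venue_id=6, region=CR) has no partner → padded with NULL.
- v (venue_id=5, region=SG) has no partner → padded with NULL.
- 3 row(s) from b found no v partner → padded with NULL.

NULL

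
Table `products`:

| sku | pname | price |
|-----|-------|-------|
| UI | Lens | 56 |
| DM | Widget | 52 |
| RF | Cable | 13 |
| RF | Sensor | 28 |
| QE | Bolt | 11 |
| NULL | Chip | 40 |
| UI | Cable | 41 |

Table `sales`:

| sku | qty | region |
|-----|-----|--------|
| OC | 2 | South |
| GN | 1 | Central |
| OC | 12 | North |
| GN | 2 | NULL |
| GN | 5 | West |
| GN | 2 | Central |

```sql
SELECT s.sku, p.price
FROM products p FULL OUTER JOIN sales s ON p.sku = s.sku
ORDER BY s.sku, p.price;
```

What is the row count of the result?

13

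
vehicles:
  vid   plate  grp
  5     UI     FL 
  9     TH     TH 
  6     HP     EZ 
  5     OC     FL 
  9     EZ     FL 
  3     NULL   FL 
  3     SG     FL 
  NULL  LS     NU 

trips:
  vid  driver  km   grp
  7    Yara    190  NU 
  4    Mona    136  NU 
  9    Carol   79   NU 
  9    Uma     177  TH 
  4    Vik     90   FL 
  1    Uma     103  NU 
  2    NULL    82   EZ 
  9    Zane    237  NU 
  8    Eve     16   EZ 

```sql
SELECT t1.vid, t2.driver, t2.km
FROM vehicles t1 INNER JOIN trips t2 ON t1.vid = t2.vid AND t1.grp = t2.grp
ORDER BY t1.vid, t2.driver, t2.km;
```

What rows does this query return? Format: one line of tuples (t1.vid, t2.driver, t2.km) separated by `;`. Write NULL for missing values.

(9, Uma, 177)

INNER JOIN keeps only pairs where the ON condition holds.
Matching on t1.vid = t2.vid AND t1.grp = t2.grp. A NULL in a compared column never satisfies the condition.
Matched pairs: 1.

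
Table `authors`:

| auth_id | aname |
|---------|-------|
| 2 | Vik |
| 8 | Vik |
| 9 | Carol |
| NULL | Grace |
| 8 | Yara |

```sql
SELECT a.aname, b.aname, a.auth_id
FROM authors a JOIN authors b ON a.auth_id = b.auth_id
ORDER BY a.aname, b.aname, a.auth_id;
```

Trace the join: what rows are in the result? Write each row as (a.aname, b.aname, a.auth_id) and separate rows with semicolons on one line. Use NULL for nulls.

(Carol, Carol, 9); (Vik, Vik, 2); (Vik, Vik, 8); (Vik, Yara, 8); (Yara, Vik, 8); (Yara, Yara, 8)

INNER JOIN keeps only pairs where the ON condition holds.
Matching on a.auth_id = b.auth_id. A NULL in a compared column never satisfies the condition.
Matched pairs: 6.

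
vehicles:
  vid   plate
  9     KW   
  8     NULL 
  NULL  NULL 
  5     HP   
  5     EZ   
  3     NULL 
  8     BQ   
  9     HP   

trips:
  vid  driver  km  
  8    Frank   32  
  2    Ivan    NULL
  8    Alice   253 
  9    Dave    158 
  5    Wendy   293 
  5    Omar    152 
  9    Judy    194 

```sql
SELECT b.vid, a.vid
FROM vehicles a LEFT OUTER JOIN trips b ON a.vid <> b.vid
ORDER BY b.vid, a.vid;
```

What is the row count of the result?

38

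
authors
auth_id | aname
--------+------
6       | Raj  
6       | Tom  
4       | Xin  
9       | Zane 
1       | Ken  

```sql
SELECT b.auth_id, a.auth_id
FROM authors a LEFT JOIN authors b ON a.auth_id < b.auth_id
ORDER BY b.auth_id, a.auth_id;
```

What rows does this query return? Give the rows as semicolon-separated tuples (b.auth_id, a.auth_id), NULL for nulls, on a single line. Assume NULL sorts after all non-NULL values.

LEFT JOIN keeps every row from `authors a`; unmatched rows get NULL for `authors b`'s columns.
Matching on a.auth_id < b.auth_id.
- auth_id=6: 1 matching b row(s), so 1 row(s) emitted.
- auth_id=6: 1 matching b row(s), so 1 row(s) emitted.
- auth_id=4: 3 matching b row(s), so 3 row(s) emitted.
- auth_id=9: no b row matches, row kept with b columns NULL.
- auth_id=1: 4 matching b row(s), so 4 row(s) emitted.
After projecting and ordering:
b.auth_id | a.auth_id
4 | 1
6 | 1
6 | 1
6 | 4
6 | 4
9 | 1
9 | 4
9 | 6
9 | 6
NULL | 9

(4, 1); (6, 1); (6, 1); (6, 4); (6, 4); (9, 1); (9, 4); (9, 6); (9, 6); (NULL, 9)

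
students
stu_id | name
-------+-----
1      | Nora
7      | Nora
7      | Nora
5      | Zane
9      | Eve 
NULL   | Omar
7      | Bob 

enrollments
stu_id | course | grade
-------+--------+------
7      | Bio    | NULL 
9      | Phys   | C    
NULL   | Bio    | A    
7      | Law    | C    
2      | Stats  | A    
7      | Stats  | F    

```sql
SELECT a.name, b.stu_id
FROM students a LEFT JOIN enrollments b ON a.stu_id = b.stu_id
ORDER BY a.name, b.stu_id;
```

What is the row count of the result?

13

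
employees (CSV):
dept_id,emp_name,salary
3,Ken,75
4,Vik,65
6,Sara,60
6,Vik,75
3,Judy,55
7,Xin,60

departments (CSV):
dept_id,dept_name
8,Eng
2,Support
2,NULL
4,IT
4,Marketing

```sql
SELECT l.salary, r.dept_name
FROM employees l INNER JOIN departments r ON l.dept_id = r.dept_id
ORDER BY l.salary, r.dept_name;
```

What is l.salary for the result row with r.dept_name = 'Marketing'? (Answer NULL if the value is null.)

INNER JOIN keeps only pairs where the ON condition holds.
Matching on l.dept_id = r.dept_id.
- l row (dept_id=3): no match → dropped.
- l row (dept_id=4): matches 2 r row(s) → 2 output row(s).
- l row (dept_id=6): no match → dropped.
- l row (dept_id=6): no match → dropped.
- l row (dept_id=3): no match → dropped.
- l row (dept_id=7): no match → dropped.

65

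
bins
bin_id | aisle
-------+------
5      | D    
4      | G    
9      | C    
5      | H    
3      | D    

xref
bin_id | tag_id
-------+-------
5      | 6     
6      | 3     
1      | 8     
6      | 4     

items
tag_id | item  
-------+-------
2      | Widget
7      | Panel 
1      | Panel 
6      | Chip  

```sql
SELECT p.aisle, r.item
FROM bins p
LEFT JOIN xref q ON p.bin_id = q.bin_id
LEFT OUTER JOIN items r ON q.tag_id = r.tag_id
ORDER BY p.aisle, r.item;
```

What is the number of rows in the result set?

Step 1 — p LEFT JOIN q on bin_id → 5 row(s).
Then LEFT JOIN `items r` on tag_id: each of those 5 rows is kept; rows whose q.tag_id has no match in r get NULL for r's columns.
Result: 5 row(s).

5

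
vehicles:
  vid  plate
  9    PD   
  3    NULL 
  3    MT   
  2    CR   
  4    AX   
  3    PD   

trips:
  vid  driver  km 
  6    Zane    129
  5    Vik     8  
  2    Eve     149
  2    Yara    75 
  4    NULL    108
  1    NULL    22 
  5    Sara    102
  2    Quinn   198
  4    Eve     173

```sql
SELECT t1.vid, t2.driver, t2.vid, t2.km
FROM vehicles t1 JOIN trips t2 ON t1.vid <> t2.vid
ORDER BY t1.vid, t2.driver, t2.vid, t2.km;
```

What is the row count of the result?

49

INNER JOIN keeps only pairs where the ON condition holds.
Matching on t1.vid <> t2.vid.
Matched pairs: 49.
Total: 49 rows.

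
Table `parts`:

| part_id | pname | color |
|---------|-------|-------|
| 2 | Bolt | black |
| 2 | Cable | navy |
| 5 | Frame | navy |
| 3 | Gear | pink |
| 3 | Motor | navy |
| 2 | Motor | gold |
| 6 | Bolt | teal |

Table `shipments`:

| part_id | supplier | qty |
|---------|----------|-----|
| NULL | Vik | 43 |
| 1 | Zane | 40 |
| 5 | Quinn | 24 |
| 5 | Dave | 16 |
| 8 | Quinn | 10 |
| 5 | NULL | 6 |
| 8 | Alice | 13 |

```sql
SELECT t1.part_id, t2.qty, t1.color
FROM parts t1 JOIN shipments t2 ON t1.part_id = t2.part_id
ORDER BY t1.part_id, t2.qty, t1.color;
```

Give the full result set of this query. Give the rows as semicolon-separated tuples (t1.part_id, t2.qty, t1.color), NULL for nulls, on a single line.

(5, 6, navy); (5, 16, navy); (5, 24, navy)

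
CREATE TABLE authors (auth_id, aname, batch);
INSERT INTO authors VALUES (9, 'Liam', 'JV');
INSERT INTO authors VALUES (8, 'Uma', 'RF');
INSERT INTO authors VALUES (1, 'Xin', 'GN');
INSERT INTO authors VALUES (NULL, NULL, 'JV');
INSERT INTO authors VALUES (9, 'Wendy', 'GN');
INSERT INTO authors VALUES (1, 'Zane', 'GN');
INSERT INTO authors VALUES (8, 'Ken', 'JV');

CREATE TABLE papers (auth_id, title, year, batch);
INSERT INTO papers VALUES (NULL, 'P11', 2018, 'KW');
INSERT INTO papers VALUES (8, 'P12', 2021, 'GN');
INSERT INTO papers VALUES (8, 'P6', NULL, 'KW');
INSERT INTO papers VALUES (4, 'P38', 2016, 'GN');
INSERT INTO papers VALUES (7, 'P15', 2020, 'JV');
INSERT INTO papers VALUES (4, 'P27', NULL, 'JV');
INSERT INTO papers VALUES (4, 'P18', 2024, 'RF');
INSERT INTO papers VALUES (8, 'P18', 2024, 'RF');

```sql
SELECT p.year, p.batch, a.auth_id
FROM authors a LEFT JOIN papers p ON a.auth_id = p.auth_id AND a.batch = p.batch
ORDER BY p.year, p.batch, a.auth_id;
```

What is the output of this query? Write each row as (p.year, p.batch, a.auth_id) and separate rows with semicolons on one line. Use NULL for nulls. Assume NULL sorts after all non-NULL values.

(2024, RF, 8); (NULL, NULL, 1); (NULL, NULL, 1); (NULL, NULL, 8); (NULL, NULL, 9); (NULL, NULL, 9); (NULL, NULL, NULL)

LEFT JOIN keeps every row from `authors`; unmatched rows get NULL for `papers`'s columns.
Matching on a.auth_id = p.auth_id AND a.batch = p.batch. A NULL in a compared column never satisfies the condition.
- a[0] auth_id=9, batch=JV → no match; kept with NULLs on the p side.
- a[1] auth_id=8, batch=RF → 1 match(es) in p → 1 row(s).
- a[2] auth_id=1, batch=GN → no match; kept with NULLs on the p side.
- a[3] auth_id=NULL, batch=JV → no match; kept with NULLs on the p side.
- a[4] auth_id=9, batch=GN → no match; kept with NULLs on the p side.
- a[5] auth_id=1, batch=GN → no match; kept with NULLs on the p side.
- a[6] auth_id=8, batch=JV → no match; kept with NULLs on the p side.
After projecting and ordering:
p.year | p.batch | a.auth_id
2024 | RF | 8
NULL | NULL | 1
NULL | NULL | 1
NULL | NULL | 8
NULL | NULL | 9
NULL | NULL | 9
NULL | NULL | NULL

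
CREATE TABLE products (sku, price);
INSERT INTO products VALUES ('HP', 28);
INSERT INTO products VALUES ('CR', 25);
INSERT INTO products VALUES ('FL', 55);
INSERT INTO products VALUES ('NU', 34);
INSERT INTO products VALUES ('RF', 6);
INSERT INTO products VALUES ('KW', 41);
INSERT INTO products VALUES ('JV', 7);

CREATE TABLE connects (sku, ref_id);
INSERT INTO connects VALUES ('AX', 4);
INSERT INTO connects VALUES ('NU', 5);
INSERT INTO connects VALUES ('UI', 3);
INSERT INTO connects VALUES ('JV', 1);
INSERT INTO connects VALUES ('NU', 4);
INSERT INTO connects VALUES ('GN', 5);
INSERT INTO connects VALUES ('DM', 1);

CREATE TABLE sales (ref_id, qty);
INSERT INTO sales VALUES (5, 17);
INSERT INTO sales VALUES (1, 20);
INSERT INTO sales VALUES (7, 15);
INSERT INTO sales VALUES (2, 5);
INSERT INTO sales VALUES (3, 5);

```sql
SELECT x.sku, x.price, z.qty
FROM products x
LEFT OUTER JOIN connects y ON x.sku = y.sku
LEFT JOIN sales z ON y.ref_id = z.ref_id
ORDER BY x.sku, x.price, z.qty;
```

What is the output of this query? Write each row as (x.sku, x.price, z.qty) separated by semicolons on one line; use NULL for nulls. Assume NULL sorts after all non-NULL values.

(CR, 25, NULL); (FL, 55, NULL); (HP, 28, NULL); (JV, 7, 20); (KW, 41, NULL); (NU, 34, 17); (NU, 34, NULL); (RF, 6, NULL)

Evaluate left to right. First `products x LEFT JOIN connects y` on sku: 8 row(s).
Then LEFT JOIN `sales z` on ref_id: each of those 8 rows is kept; rows whose y.ref_id has no match in z get NULL for z's columns.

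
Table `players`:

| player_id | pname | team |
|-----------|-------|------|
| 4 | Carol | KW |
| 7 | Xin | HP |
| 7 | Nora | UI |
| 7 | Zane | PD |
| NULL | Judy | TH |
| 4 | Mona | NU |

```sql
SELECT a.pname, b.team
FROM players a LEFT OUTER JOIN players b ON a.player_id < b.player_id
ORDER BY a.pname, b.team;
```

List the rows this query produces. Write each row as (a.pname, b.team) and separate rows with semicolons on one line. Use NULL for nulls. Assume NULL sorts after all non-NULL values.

LEFT JOIN keeps every row from `players a`; unmatched rows get NULL for `players b`'s columns.
Matching on a.player_id < b.player_id. A NULL in a compared column never satisfies the condition.
- a[0] player_id=4 → 3 match(es) in b → 3 row(s).
- a[1] player_id=7 → no match; kept with NULLs on the b side.
- a[2] player_id=7 → no match; kept with NULLs on the b side.
- a[3] player_id=7 → no match; kept with NULLs on the b side.
- a[4] player_id=NULL → no match; kept with NULLs on the b side.
- a[5] player_id=4 → 3 match(es) in b → 3 row(s).
After projecting and ordering:
a.pname | b.team
Carol | HP
Carol | PD
Carol | UI
Judy | NULL
Mona | HP
Mona | PD
Mona | UI
Nora | NULL
Xin | NULL
Zane | NULL

(Carol, HP); (Carol, PD); (Carol, UI); (Judy, NULL); (Mona, HP); (Mona, PD); (Mona, UI); (Nora, NULL); (Xin, NULL); (Zane, NULL)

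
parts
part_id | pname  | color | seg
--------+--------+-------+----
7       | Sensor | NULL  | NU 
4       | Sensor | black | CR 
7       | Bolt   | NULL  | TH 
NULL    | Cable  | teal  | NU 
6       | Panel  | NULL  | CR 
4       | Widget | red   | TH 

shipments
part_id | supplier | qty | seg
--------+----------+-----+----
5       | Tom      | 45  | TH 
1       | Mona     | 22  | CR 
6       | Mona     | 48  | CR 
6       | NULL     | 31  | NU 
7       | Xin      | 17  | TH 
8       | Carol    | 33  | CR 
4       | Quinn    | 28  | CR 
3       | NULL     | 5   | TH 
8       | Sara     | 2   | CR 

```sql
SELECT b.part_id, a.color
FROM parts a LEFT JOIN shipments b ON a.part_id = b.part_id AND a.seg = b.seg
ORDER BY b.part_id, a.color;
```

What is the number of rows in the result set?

LEFT JOIN keeps every row from `parts`; unmatched rows get NULL for `shipments`'s columns.
Matching on a.part_id = b.part_id AND a.seg = b.seg. A NULL in a compared column never satisfies the condition.
Matched pairs: 3; unmatched a rows kept: 3.
Total: 3 matched + 3 padded = 6 rows.

6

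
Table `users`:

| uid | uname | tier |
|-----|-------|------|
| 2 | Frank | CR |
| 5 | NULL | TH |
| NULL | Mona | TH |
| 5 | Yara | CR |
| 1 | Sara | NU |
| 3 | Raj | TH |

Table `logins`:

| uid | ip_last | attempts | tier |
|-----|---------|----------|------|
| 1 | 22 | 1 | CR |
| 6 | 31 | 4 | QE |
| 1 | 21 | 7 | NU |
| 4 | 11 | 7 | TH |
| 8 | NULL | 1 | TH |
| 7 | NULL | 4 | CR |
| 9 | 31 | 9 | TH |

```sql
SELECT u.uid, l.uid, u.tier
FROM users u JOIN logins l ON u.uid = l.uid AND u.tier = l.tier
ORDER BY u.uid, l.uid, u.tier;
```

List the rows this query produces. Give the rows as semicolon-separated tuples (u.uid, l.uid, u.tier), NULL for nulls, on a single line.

(1, 1, NU)

INNER JOIN keeps only pairs where the ON condition holds.
Matching on u.uid = l.uid AND u.tier = l.tier. A NULL in a compared column never satisfies the condition.
- u[0] uid=2, tier=CR → no match; dropped.
- u[1] uid=5, tier=TH → no match; dropped.
- u[2] uid=NULL, tier=TH → no match; dropped.
- u[3] uid=5, tier=CR → no match; dropped.
- u[4] uid=1, tier=NU → 1 match(es) in l → 1 row(s).
- u[5] uid=3, tier=TH → no match; dropped.
After projecting and ordering:
u.uid | l.uid | u.tier
1 | 1 | NU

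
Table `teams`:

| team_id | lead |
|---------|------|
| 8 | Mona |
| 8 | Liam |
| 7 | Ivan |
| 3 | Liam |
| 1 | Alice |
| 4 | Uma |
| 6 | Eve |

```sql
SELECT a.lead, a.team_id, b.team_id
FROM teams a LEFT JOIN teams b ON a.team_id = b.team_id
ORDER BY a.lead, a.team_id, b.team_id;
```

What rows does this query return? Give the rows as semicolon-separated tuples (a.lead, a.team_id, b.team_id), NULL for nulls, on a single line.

LEFT JOIN keeps every row from `teams a`; unmatched rows get NULL for `teams b`'s columns.
Matching on a.team_id = b.team_id.
Matched pairs: 9; unmatched a rows kept: 0.

(Alice, 1, 1); (Eve, 6, 6); (Ivan, 7, 7); (Liam, 3, 3); (Liam, 8, 8); (Liam, 8, 8); (Mona, 8, 8); (Mona, 8, 8); (Uma, 4, 4)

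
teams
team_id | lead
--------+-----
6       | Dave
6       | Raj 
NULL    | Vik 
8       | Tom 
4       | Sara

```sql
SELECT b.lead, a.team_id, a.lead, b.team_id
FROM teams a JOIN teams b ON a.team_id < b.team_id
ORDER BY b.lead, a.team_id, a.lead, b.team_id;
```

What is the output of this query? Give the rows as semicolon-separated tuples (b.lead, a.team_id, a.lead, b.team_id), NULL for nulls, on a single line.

(Dave, 4, Sara, 6); (Raj, 4, Sara, 6); (Tom, 4, Sara, 8); (Tom, 6, Dave, 8); (Tom, 6, Raj, 8)

INNER JOIN keeps only pairs where the ON condition holds.
Matching on a.team_id < b.team_id. A NULL in a compared column never satisfies the condition.
- a row (team_id=6): matches 1 b row(s) → 1 output row(s).
- a row (team_id=6): matches 1 b row(s) → 1 output row(s).
- a row (team_id=NULL): no match → dropped.
- a row (team_id=8): no match → dropped.
- a row (team_id=4): matches 3 b row(s) → 3 output row(s).
After projecting and ordering:
b.lead | a.team_id | a.lead | b.team_id
Dave | 4 | Sara | 6
Raj | 4 | Sara | 6
Tom | 4 | Sara | 8
Tom | 6 | Dave | 8
Tom | 6 | Raj | 8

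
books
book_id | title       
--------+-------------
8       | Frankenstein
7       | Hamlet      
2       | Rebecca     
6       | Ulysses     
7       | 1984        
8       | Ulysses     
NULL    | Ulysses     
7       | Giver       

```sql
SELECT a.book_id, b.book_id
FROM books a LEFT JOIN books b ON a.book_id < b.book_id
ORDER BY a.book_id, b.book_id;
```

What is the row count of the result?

20

LEFT JOIN keeps every row from `books a`; unmatched rows get NULL for `books b`'s columns.
Matching on a.book_id < b.book_id. A NULL in a compared column never satisfies the condition.
- book_id=8: no b row matches, row kept with b columns NULL.
- book_id=7: 2 matching b row(s), so 2 row(s) emitted.
- book_id=2: 6 matching b row(s), so 6 row(s) emitted.
- book_id=6: 5 matching b row(s), so 5 row(s) emitted.
- book_id=7: 2 matching b row(s), so 2 row(s) emitted.
- book_id=8: no b row matches, row kept with b columns NULL.
- book_id=NULL: no b row matches, row kept with b columns NULL.
- book_id=7: 2 matching b row(s), so 2 row(s) emitted.
Total: 17 matched + 3 padded = 20 rows.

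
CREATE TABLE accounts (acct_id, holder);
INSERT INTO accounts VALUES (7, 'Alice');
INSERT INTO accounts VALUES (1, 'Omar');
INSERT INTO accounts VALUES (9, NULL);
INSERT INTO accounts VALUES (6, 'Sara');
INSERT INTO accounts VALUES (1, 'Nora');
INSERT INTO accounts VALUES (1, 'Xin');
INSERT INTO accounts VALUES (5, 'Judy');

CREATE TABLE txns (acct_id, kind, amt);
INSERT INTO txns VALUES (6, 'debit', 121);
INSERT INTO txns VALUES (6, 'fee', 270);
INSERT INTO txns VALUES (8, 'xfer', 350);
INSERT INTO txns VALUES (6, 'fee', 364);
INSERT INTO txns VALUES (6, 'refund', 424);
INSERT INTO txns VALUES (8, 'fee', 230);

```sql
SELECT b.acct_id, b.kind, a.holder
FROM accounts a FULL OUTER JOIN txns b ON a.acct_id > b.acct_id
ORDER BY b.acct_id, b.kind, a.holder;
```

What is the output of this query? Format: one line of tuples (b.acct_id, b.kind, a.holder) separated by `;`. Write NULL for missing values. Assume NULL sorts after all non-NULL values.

FULL OUTER JOIN keeps every row from both sides; unmatched rows get NULL for the other side's columns.
Matching on a.acct_id > b.acct_id.
Matched pairs: 10; unmatched a rows kept: 5; unmatched b rows kept: 0.

(6, debit, Alice); (6, debit, NULL); (6, fee, Alice); (6, fee, Alice); (6, fee, NULL); (6, fee, NULL); (6, refund, Alice); (6, refund, NULL); (8, fee, NULL); (8, xfer, NULL); (NULL, NULL, Judy); (NULL, NULL, Nora); (NULL, NULL, Omar); (NULL, NULL, Sara); (NULL, NULL, Xin)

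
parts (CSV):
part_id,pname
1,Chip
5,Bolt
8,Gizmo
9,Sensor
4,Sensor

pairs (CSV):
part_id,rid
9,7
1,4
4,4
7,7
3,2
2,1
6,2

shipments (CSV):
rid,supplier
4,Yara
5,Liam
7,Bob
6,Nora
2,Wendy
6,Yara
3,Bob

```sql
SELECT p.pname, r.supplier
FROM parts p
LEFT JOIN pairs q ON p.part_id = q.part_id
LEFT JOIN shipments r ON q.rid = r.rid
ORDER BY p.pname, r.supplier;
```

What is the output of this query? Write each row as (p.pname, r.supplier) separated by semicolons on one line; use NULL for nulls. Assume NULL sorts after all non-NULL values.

(Bolt, NULL); (Chip, Yara); (Gizmo, NULL); (Sensor, Bob); (Sensor, Yara)

Evaluate left to right. First `parts p LEFT JOIN pairs q` on part_id: 5 row(s).
Then LEFT JOIN `shipments r` on rid: each of those 5 rows is kept; rows whose q.rid has no match in r get NULL for r's columns.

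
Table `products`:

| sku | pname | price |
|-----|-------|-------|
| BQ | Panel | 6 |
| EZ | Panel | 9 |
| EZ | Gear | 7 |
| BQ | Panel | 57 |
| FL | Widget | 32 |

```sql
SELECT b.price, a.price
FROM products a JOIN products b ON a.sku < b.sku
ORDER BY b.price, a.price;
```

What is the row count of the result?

8

INNER JOIN keeps only pairs where the ON condition holds.
Matching on a.sku < b.sku.
Matched pairs: 8.
Total: 8 rows.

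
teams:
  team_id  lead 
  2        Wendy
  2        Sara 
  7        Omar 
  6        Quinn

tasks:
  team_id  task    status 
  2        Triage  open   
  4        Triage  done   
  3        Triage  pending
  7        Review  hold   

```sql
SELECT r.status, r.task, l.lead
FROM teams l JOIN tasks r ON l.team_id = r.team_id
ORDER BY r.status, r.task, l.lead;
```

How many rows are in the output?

3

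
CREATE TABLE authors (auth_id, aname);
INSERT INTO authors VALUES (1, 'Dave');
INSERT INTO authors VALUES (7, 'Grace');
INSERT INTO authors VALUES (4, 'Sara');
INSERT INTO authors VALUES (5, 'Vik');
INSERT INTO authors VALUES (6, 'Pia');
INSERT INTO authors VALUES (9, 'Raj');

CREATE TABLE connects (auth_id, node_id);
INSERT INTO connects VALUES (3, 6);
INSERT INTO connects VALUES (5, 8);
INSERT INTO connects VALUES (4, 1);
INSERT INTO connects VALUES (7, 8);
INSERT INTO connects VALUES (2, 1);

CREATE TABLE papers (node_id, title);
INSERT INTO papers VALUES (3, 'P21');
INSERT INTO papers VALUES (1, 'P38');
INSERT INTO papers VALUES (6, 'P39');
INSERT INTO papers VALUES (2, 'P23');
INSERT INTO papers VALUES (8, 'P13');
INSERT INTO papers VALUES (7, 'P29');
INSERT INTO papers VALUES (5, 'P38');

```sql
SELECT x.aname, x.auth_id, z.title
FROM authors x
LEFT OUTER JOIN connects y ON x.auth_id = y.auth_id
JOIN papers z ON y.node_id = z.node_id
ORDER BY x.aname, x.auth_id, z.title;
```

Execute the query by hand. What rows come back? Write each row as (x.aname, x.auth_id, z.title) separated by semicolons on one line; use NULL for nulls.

(Grace, 7, P13); (Sara, 4, P38); (Vik, 5, P13)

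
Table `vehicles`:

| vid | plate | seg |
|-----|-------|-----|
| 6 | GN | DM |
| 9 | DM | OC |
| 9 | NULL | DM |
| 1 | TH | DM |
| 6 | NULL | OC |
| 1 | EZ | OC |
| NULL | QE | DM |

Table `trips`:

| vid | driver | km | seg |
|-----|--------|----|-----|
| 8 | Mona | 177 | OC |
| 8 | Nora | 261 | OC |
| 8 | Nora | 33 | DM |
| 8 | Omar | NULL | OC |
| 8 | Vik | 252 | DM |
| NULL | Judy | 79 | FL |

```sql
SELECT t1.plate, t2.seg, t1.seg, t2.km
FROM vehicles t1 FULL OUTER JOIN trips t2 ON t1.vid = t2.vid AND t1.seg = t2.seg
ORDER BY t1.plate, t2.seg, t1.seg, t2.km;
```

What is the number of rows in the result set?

13

FULL OUTER JOIN keeps every row from both sides; unmatched rows get NULL for the other side's columns.
Matching on t1.vid = t2.vid AND t1.seg = t2.seg. A NULL in a compared column never satisfies the condition.
Matched pairs: 0; unmatched t1 rows kept: 7; unmatched t2 rows kept: 6.
Total: 0 matched + 13 padded = 13 rows.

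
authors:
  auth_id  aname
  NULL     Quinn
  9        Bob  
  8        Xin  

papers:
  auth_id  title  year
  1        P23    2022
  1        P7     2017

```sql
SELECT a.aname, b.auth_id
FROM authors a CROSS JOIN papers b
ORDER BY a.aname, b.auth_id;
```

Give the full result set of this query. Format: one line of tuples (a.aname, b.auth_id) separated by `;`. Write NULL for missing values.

(Bob, 1); (Bob, 1); (Quinn, 1); (Quinn, 1); (Xin, 1); (Xin, 1)

CROSS JOIN pairs every row of `authors` with every row of `papers`: 3 × 2 = 6 rows.
After projecting and ordering:
a.aname | b.auth_id
Bob | 1
Bob | 1
Quinn | 1
Quinn | 1
Xin | 1
Xin | 1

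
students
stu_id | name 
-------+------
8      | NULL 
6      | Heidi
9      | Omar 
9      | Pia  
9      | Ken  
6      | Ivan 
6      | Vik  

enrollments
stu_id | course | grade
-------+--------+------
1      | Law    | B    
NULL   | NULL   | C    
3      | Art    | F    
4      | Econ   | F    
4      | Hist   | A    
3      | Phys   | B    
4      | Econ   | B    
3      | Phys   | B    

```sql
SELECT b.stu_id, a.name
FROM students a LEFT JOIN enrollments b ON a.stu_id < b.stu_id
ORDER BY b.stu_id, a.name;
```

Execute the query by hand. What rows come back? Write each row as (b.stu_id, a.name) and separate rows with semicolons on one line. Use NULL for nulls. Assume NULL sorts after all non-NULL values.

LEFT JOIN keeps every row from `students`; unmatched rows get NULL for `enrollments`'s columns.
Matching on a.stu_id < b.stu_id. A NULL in a compared column never satisfies the condition.
Matched pairs: 0; unmatched a rows kept: 7.

(NULL, Heidi); (NULL, Ivan); (NULL, Ken); (NULL, Omar); (NULL, Pia); (NULL, Vik); (NULL, NULL)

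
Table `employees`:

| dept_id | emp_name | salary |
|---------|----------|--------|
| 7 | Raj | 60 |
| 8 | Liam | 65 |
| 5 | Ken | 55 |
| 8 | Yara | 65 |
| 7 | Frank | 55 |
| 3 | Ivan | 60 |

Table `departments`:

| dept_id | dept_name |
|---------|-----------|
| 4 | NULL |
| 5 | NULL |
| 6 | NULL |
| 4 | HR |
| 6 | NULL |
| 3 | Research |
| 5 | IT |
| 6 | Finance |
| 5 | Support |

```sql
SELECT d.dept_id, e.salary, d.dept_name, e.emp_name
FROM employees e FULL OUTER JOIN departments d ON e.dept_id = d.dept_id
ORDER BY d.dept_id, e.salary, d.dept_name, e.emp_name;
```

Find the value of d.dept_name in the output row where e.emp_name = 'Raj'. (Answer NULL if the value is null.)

NULL

FULL OUTER JOIN keeps every row from both sides; unmatched rows get NULL for the other side's columns.
Matching on e.dept_id = d.dept_id.
Matched pairs: 4; unmatched e rows kept: 4; unmatched d rows kept: 5.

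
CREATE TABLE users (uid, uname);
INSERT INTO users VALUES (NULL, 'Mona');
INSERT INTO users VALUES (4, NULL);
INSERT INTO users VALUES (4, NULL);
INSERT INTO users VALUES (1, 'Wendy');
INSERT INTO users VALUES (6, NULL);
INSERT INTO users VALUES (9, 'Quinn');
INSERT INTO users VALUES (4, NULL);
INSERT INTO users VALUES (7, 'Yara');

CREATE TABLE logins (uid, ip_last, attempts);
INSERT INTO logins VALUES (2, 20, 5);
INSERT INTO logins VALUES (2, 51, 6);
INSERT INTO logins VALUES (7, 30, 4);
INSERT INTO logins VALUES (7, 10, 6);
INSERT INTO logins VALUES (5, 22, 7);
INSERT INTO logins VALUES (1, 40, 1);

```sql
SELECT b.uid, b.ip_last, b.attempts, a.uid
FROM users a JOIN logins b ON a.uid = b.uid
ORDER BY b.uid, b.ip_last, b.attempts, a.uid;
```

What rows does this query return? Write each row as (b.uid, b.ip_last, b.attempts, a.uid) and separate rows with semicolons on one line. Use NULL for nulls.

(1, 40, 1, 1); (7, 10, 6, 7); (7, 30, 4, 7)

INNER JOIN keeps only pairs where the ON condition holds.
Matching on a.uid = b.uid. A NULL in a compared column never satisfies the condition.
- a (uid=NULL) has no partner → excluded.
- a (uid=4) has no partner → excluded.
- a (uid=4) has no partner → excluded.
- a (uid=1) pairs with 1 row(s) of b.
- a (uid=6) has no partner → excluded.
- a (uid=9) has no partner → excluded.
- a (uid=4) has no partner → excluded.
- a (uid=7) pairs with 2 row(s) of b.
After projecting and ordering:
b.uid | b.ip_last | b.attempts | a.uid
1 | 40 | 1 | 1
7 | 10 | 6 | 7
7 | 30 | 4 | 7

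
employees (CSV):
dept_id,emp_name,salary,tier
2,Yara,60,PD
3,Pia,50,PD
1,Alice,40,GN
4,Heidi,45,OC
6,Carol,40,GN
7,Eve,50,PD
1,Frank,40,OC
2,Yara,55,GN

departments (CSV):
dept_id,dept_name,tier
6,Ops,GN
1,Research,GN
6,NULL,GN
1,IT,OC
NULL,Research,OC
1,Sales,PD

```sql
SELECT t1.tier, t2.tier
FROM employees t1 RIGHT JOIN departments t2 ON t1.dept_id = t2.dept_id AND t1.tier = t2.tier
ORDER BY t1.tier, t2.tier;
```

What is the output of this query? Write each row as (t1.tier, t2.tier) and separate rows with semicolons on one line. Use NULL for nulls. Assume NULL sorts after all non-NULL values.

(GN, GN); (GN, GN); (GN, GN); (OC, OC); (NULL, OC); (NULL, PD)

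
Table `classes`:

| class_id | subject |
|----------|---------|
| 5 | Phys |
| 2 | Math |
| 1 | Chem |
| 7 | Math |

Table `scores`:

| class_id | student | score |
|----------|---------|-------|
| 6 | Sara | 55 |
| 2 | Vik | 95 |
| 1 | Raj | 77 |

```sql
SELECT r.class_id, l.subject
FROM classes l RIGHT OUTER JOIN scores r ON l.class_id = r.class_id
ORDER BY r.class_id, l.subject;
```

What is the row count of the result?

3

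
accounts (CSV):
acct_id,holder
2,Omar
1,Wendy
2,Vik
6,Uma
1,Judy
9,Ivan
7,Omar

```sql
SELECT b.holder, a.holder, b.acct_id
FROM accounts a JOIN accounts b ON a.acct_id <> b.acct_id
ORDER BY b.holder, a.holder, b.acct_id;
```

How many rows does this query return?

38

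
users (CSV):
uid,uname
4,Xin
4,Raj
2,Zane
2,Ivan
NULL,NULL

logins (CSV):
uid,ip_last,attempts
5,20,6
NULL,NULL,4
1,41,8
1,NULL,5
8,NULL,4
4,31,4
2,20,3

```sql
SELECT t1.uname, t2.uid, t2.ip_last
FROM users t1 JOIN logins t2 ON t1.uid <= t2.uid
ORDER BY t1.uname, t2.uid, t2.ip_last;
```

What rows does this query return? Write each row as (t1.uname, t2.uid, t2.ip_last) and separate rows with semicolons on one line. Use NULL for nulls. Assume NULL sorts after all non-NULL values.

(Ivan, 2, 20); (Ivan, 4, 31); (Ivan, 5, 20); (Ivan, 8, NULL); (Raj, 4, 31); (Raj, 5, 20); (Raj, 8, NULL); (Xin, 4, 31); (Xin, 5, 20); (Xin, 8, NULL); (Zane, 2, 20); (Zane, 4, 31); (Zane, 5, 20); (Zane, 8, NULL)

INNER JOIN keeps only pairs where the ON condition holds.
Matching on t1.uid <= t2.uid. A NULL in a compared column never satisfies the condition.
- t1[0] uid=4 → 3 match(es) in t2 → 3 row(s).
- t1[1] uid=4 → 3 match(es) in t2 → 3 row(s).
- t1[2] uid=2 → 4 match(es) in t2 → 4 row(s).
- t1[3] uid=2 → 4 match(es) in t2 → 4 row(s).
- t1[4] uid=NULL → no match; dropped.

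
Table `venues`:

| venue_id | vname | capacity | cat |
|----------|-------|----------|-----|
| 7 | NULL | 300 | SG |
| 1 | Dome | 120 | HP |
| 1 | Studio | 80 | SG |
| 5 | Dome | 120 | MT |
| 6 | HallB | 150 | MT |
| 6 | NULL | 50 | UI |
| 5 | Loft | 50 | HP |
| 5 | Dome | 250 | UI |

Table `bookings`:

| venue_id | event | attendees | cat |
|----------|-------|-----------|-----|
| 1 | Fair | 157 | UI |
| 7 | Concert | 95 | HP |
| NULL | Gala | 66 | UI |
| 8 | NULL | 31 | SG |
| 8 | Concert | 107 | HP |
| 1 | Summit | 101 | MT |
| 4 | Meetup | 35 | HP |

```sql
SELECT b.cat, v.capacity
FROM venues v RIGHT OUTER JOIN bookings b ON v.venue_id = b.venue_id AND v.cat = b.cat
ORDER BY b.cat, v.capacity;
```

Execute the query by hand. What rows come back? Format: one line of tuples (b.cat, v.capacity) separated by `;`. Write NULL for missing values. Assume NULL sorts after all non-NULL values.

(HP, NULL); (HP, NULL); (HP, NULL); (MT, NULL); (SG, NULL); (UI, NULL); (UI, NULL)

RIGHT JOIN keeps every row from `bookings`; unmatched rows get NULL for `venues`'s columns.
Matching on v.venue_id = b.venue_id AND v.cat = b.cat. A NULL in a compared column never satisfies the condition.
- v (venue_id=7, cat=SG) has no partner in b.
- v (venue_id=1, cat=HP) has no partner in b.
- v (venue_id=1, cat=SG) has no partner in b.
- v (venue_id=5, cat=MT) has no partner in b.
- v (venue_id=6, cat=MT) has no partner in b.
- v (venue_id=6, cat=UI) has no partner in b.
- v (venue_id=5, cat=HP) has no partner in b.
- v (venue_id=5, cat=UI) has no partner in b.
- 7 row(s) from b found no v partner → padded with NULL.
After projecting and ordering:
b.cat | v.capacity
HP | NULL
HP | NULL
HP | NULL
MT | NULL
SG | NULL
UI | NULL
UI | NULL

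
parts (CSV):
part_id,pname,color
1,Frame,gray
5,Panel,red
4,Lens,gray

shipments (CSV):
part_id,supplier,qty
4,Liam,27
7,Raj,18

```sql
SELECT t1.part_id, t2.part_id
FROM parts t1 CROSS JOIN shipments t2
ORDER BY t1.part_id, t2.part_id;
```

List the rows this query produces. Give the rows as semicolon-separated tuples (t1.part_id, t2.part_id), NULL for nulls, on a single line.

(1, 4); (1, 7); (4, 4); (4, 7); (5, 4); (5, 7)

CROSS JOIN pairs every row of `parts` with every row of `shipments`: 3 × 2 = 6 rows.
After projecting and ordering:
t1.part_id | t2.part_id
1 | 4
1 | 7
4 | 4
4 | 7
5 | 4
5 | 7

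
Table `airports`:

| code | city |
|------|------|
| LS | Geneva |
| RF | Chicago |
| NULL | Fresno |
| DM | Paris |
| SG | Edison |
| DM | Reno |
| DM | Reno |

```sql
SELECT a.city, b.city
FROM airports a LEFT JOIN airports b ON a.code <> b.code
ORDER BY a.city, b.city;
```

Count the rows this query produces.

25

LEFT JOIN keeps every row from `airports a`; unmatched rows get NULL for `airports b`'s columns.
Matching on a.code <> b.code. A NULL in a compared column never satisfies the condition.
Matched pairs: 24; unmatched a rows kept: 1.
Total: 24 matched + 1 padded = 25 rows.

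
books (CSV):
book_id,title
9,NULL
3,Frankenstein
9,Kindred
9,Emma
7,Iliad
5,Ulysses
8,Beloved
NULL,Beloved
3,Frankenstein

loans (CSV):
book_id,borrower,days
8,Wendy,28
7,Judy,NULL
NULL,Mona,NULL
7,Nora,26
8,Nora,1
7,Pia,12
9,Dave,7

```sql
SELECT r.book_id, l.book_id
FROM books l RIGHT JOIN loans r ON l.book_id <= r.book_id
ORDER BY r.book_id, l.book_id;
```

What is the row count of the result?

31

RIGHT JOIN keeps every row from `loans`; unmatched rows get NULL for `books`'s columns.
Matching on l.book_id <= r.book_id. A NULL in a compared column never satisfies the condition.
- l (book_id=9) pairs with 1 row(s) of r.
- l (book_id=3) pairs with 6 row(s) of r.
- l (book_id=9) pairs with 1 row(s) of r.
- l (book_id=9) pairs with 1 row(s) of r.
- l (book_id=7) pairs with 6 row(s) of r.
- l (book_id=5) pairs with 6 row(s) of r.
- l (book_id=8) pairs with 3 row(s) of r.
- l (book_id=NULL) has no partner in r.
- l (book_id=3) pairs with 6 row(s) of r.
- 1 row(s) from r found no l partner → padded with NULL.
Total: 30 matched + 1 padded = 31 rows.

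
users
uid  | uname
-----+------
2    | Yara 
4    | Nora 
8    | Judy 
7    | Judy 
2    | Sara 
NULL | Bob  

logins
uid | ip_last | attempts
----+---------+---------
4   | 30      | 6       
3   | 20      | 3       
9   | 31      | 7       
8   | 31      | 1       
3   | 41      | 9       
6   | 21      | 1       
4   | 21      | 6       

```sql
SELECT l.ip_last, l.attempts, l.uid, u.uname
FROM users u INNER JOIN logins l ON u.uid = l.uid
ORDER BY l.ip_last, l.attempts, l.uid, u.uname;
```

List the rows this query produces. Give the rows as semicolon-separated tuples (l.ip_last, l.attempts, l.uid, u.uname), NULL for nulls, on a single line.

(21, 6, 4, Nora); (30, 6, 4, Nora); (31, 1, 8, Judy)

INNER JOIN keeps only pairs where the ON condition holds.
Matching on u.uid = l.uid. A NULL in a compared column never satisfies the condition.
Matched pairs: 3.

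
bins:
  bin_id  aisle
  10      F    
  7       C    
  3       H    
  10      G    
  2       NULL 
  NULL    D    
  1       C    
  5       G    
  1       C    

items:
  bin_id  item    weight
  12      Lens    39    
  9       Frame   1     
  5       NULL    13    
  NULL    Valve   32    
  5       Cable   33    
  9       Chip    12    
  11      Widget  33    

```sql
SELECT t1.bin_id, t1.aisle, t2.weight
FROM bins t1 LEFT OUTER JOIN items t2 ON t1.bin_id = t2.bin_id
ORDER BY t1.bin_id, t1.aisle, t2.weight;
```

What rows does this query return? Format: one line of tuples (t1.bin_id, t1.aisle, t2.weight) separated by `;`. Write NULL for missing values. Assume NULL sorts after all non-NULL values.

(1, C, NULL); (1, C, NULL); (2, NULL, NULL); (3, H, NULL); (5, G, 13); (5, G, 33); (7, C, NULL); (10, F, NULL); (10, G, NULL); (NULL, D, NULL)

LEFT JOIN keeps every row from `bins`; unmatched rows get NULL for `items`'s columns.
Matching on t1.bin_id = t2.bin_id. A NULL in a compared column never satisfies the condition.
Matched pairs: 2; unmatched t1 rows kept: 8.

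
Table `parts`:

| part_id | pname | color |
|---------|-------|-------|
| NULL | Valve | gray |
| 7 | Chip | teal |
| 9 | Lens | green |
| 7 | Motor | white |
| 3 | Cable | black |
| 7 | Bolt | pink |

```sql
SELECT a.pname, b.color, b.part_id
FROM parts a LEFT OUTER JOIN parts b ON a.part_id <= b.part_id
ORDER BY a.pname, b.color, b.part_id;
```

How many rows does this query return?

LEFT JOIN keeps every row from `parts a`; unmatched rows get NULL for `parts b`'s columns.
Matching on a.part_id <= b.part_id. A NULL in a compared column never satisfies the condition.
- a[0] part_id=NULL → no match; kept with NULLs on the b side.
- a[1] part_id=7 → 4 match(es) in b → 4 row(s).
- a[2] part_id=9 → 1 match(es) in b → 1 row(s).
- a[3] part_id=7 → 4 match(es) in b → 4 row(s).
- a[4] part_id=3 → 5 match(es) in b → 5 row(s).
- a[5] part_id=7 → 4 match(es) in b → 4 row(s).
Total: 18 matched + 1 padded = 19 rows.

19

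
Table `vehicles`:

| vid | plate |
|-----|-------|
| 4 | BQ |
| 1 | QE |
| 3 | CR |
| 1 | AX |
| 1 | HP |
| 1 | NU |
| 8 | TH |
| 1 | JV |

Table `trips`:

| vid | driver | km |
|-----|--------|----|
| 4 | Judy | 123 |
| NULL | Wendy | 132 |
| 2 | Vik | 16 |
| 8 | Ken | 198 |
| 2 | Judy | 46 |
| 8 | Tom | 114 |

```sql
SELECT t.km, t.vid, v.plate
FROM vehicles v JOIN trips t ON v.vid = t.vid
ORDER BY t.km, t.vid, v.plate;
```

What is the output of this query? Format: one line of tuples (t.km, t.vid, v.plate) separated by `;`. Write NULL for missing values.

(114, 8, TH); (123, 4, BQ); (198, 8, TH)

INNER JOIN keeps only pairs where the ON condition holds.
Matching on v.vid = t.vid. A NULL in a compared column never satisfies the condition.
Matched pairs: 3.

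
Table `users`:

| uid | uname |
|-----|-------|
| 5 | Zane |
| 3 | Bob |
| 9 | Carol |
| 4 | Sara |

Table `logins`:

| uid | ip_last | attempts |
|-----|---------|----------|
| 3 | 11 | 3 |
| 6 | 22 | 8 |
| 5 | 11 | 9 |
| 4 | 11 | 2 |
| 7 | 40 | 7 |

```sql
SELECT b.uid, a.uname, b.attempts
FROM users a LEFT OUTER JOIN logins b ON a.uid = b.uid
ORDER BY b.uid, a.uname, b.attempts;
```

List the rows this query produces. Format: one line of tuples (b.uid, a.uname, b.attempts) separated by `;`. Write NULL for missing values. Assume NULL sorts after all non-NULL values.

(3, Bob, 3); (4, Sara, 2); (5, Zane, 9); (NULL, Carol, NULL)

LEFT JOIN keeps every row from `users`; unmatched rows get NULL for `logins`'s columns.
Matching on a.uid = b.uid.
- a row (uid=5): matches 1 b row(s) → 1 output row(s).
- a row (uid=3): matches 1 b row(s) → 1 output row(s).
- a row (uid=9): no match → kept, b columns NULL.
- a row (uid=4): matches 1 b row(s) → 1 output row(s).
After projecting and ordering:
b.uid | a.uname | b.attempts
3 | Bob | 3
4 | Sara | 2
5 | Zane | 9
NULL | Carol | NULL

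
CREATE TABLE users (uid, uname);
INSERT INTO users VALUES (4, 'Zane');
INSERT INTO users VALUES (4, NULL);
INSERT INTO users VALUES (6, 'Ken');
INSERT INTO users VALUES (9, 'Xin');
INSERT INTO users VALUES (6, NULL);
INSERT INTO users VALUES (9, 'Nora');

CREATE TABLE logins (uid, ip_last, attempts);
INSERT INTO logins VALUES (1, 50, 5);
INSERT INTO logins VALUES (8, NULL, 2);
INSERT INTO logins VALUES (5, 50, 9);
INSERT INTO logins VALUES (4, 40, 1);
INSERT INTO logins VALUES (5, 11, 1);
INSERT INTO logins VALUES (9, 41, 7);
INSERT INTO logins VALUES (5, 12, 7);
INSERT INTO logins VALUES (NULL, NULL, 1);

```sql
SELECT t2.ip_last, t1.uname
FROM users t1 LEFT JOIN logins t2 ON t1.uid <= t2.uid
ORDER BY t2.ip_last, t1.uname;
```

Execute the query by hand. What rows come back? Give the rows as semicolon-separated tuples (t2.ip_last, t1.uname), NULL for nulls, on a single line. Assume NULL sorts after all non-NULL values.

(11, Zane); (11, NULL); (12, Zane); (12, NULL); (40, Zane); (40, NULL); (41, Ken); (41, Nora); (41, Xin); (41, Zane); (41, NULL); (41, NULL); (50, Zane); (50, NULL); (NULL, Ken); (NULL, Zane); (NULL, NULL); (NULL, NULL)

LEFT JOIN keeps every row from `users`; unmatched rows get NULL for `logins`'s columns.
Matching on t1.uid <= t2.uid. A NULL in a compared column never satisfies the condition.
- t1 (uid=4) pairs with 6 row(s) of t2.
- t1 (uid=4) pairs with 6 row(s) of t2.
- t1 (uid=6) pairs with 2 row(s) of t2.
- t1 (uid=9) pairs with 1 row(s) of t2.
- t1 (uid=6) pairs with 2 row(s) of t2.
- t1 (uid=9) pairs with 1 row(s) of t2.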